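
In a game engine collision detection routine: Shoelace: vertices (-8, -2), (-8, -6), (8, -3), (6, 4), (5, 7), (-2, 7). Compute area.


Shoelace sum: ((-8)*(-6) - (-8)*(-2)) + ((-8)*(-3) - 8*(-6)) + (8*4 - 6*(-3)) + (6*7 - 5*4) + (5*7 - (-2)*7) + ((-2)*(-2) - (-8)*7)
= 285
Area = |285|/2 = 142.5

142.5


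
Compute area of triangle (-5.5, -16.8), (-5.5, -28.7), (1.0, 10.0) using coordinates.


Area = |x_A(y_B-y_C) + x_B(y_C-y_A) + x_C(y_A-y_B)|/2
= |212.85 + (-147.4) + 11.9|/2
= 77.35/2 = 38.675

38.675


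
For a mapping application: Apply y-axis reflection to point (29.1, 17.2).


Reflection over y-axis: (x,y) -> (-x,y)
(29.1, 17.2) -> (-29.1, 17.2)

(-29.1, 17.2)


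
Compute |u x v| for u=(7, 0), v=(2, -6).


|u x v| = |7*(-6) - 0*2|
= |(-42) - 0| = 42

42


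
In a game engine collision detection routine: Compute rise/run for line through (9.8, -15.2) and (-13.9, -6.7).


slope = (y2-y1)/(x2-x1) = ((-6.7)-(-15.2))/((-13.9)-9.8) = 8.5/(-23.7) = -0.3586

-0.3586


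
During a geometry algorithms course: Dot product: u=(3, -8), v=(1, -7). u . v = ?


u . v = u_x*v_x + u_y*v_y = 3*1 + (-8)*(-7)
= 3 + 56 = 59

59


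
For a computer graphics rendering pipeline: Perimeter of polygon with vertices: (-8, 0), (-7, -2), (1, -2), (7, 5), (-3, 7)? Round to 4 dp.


Sides: (-8, 0)->(-7, -2): sqrt(5) = 2.236068, (-7, -2)->(1, -2): sqrt(64) = 8, (1, -2)->(7, 5): sqrt(85) = 9.219544, (7, 5)->(-3, 7): sqrt(104) = 10.198039, (-3, 7)->(-8, 0): sqrt(74) = 8.602325
Sum = 38.255976
Perimeter = 38.256

38.256


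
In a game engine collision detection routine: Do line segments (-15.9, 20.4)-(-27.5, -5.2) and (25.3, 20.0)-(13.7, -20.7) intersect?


Cross products: d1=-1681.48, d2=-1856.64, d3=1059.36, d4=1234.52
d1*d2 < 0 and d3*d4 < 0? no

No, they don't intersect


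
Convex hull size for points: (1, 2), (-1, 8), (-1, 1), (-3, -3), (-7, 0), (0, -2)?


Convex hull vertices (CCW): (-7, 0), (-3, -3), (0, -2), (1, 2), (-1, 8)
Count = 5

5


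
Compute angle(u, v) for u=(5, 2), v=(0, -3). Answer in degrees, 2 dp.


u.v = -6, |u| = sqrt(29) = 5.3852, |v| = sqrt(9) = 3
cos(theta) = u.v/(|u||v|) = -6/sqrt(261) = -0.371391
theta = acos(-0.371391) = 111.8 degrees

111.8 degrees


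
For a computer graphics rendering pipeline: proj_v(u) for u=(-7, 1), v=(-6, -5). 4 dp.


u.v = 37, |v| = sqrt(61) = 7.8102
Scalar projection = u.v / |v| = 37 / sqrt(61) = 4.7374

4.7374


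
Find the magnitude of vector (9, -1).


|u| = sqrt(9^2 + (-1)^2) = sqrt(82) = 9.0554

9.0554


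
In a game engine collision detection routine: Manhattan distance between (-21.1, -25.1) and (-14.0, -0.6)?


|(-21.1)-(-14)| + |(-25.1)-(-0.6)| = 7.1 + 24.5 = 31.6

31.6


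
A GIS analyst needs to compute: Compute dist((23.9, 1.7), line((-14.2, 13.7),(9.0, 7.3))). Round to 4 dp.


|cross product| = 34.56
|line direction| = sqrt(579.2) = 24.0666
Distance = 34.56/sqrt(579.2) = 1.436

1.436


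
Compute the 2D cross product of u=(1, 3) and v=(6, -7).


u x v = u_x*v_y - u_y*v_x = 1*(-7) - 3*6
= (-7) - 18 = -25

-25


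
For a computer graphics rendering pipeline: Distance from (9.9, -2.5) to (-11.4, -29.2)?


dx=-21.3, dy=-26.7
d^2 = (-21.3)^2 + (-26.7)^2 = 1166.58
d = sqrt(1166.58) = 34.1552

34.1552


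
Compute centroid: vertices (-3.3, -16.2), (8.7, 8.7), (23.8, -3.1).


Centroid = ((x_A+x_B+x_C)/3, (y_A+y_B+y_C)/3)
= (((-3.3)+8.7+23.8)/3, ((-16.2)+8.7+(-3.1))/3)
= (9.7333, -3.5333)

(9.7333, -3.5333)


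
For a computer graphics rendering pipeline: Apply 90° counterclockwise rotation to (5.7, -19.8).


90° CCW: (x,y) -> (-y, x)
(5.7,-19.8) -> (19.8, 5.7)

(19.8, 5.7)


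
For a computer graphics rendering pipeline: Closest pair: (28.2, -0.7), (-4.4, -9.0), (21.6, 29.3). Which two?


d(P0,P1) = 33.64, d(P0,P2) = 30.7174, d(P1,P2) = 46.2914
Closest: P0 and P2

Closest pair: (28.2, -0.7) and (21.6, 29.3), distance = 30.7174


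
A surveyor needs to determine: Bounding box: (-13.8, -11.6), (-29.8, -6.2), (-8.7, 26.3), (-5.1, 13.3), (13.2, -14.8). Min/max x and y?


x range: [-29.8, 13.2]
y range: [-14.8, 26.3]
Bounding box: (-29.8,-14.8) to (13.2,26.3)

(-29.8,-14.8) to (13.2,26.3)


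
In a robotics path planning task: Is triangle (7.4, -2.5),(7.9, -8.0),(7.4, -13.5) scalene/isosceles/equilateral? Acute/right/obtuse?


Side lengths squared: AB^2=30.5, BC^2=30.5, CA^2=121
Sorted: [30.5, 30.5, 121]
By sides: Isosceles, By angles: Obtuse

Isosceles, Obtuse


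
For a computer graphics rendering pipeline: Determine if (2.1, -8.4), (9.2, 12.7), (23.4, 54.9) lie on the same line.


Cross product: (9.2-2.1)*(54.9-(-8.4)) - (12.7-(-8.4))*(23.4-2.1)
= 0

Yes, collinear


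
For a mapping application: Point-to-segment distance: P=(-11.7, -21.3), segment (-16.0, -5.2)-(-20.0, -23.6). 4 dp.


Project P onto AB: t = 0.787 (clamped to [0,1])
Closest point on segment: (-19.148, -19.6809)
Distance: 7.622

7.622


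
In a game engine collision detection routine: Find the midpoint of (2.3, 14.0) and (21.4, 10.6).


M = ((2.3+21.4)/2, (14+10.6)/2)
= (11.85, 12.3)

(11.85, 12.3)


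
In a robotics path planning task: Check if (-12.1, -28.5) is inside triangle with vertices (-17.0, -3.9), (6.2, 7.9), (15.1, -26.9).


Cross products: AB x AP = -628.54, BC x BP = -960.8, CA x CP = 676.96
All same sign? no

No, outside


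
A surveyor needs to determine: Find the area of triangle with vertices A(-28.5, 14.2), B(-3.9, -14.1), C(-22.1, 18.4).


Area = |x_A(y_B-y_C) + x_B(y_C-y_A) + x_C(y_A-y_B)|/2
= |926.25 + (-16.38) + (-625.43)|/2
= 284.44/2 = 142.22

142.22


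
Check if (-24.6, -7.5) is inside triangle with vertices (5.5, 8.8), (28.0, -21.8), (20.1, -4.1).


Cross products: AB x AP = -1287.81, BC x BP = 818.05, CA x CP = 626.27
All same sign? no

No, outside


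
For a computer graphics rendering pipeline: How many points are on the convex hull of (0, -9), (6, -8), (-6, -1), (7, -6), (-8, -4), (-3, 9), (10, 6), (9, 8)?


Convex hull vertices (CCW): (-8, -4), (0, -9), (6, -8), (7, -6), (10, 6), (9, 8), (-3, 9)
Count = 7

7


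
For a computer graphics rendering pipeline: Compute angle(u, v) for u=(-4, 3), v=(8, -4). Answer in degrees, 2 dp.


u.v = -44, |u| = sqrt(25) = 5, |v| = sqrt(80) = 8.9443
cos(theta) = u.v/(|u||v|) = -44/sqrt(2000) = -0.98387
theta = acos(-0.98387) = 169.7 degrees

169.7 degrees


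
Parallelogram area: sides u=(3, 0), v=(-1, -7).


|u x v| = |3*(-7) - 0*(-1)|
= |(-21) - 0| = 21

21


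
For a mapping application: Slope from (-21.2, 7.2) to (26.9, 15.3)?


slope = (y2-y1)/(x2-x1) = (15.3-7.2)/(26.9-(-21.2)) = 8.1/48.1 = 0.1684

0.1684


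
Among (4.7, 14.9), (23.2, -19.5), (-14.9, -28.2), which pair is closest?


d(P0,P1) = 39.0591, d(P0,P2) = 47.3473, d(P1,P2) = 39.0807
Closest: P0 and P1

Closest pair: (4.7, 14.9) and (23.2, -19.5), distance = 39.0591


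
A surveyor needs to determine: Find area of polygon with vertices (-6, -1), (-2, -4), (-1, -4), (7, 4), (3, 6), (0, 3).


Shoelace sum: ((-6)*(-4) - (-2)*(-1)) + ((-2)*(-4) - (-1)*(-4)) + ((-1)*4 - 7*(-4)) + (7*6 - 3*4) + (3*3 - 0*6) + (0*(-1) - (-6)*3)
= 107
Area = |107|/2 = 53.5

53.5


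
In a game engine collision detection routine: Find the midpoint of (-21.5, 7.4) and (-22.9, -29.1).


M = (((-21.5)+(-22.9))/2, (7.4+(-29.1))/2)
= (-22.2, -10.85)

(-22.2, -10.85)


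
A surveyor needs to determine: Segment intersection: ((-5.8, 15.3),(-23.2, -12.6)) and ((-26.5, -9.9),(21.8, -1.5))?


Cross products: d1=1043.28, d2=-158.13, d3=-139.05, d4=1062.36
d1*d2 < 0 and d3*d4 < 0? yes

Yes, they intersect


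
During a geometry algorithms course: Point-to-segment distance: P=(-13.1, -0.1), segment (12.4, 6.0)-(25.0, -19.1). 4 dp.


Project P onto AB: t = 0 (clamped to [0,1])
Closest point on segment: (12.4, 6)
Distance: 26.2195

26.2195


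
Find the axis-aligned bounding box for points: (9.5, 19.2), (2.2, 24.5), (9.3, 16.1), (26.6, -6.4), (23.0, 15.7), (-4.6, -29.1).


x range: [-4.6, 26.6]
y range: [-29.1, 24.5]
Bounding box: (-4.6,-29.1) to (26.6,24.5)

(-4.6,-29.1) to (26.6,24.5)


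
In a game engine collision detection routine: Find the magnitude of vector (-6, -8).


|u| = sqrt((-6)^2 + (-8)^2) = sqrt(100) = 10

10


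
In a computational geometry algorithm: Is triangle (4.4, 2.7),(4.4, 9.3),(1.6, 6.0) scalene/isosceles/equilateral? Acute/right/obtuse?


Side lengths squared: AB^2=43.56, BC^2=18.73, CA^2=18.73
Sorted: [18.73, 18.73, 43.56]
By sides: Isosceles, By angles: Obtuse

Isosceles, Obtuse


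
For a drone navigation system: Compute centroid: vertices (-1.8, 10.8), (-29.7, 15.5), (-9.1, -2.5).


Centroid = ((x_A+x_B+x_C)/3, (y_A+y_B+y_C)/3)
= (((-1.8)+(-29.7)+(-9.1))/3, (10.8+15.5+(-2.5))/3)
= (-13.5333, 7.9333)

(-13.5333, 7.9333)


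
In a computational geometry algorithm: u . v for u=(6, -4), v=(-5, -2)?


u . v = u_x*v_x + u_y*v_y = 6*(-5) + (-4)*(-2)
= (-30) + 8 = -22

-22


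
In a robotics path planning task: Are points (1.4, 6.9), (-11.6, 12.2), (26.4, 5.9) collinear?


Cross product: ((-11.6)-1.4)*(5.9-6.9) - (12.2-6.9)*(26.4-1.4)
= -119.5

No, not collinear


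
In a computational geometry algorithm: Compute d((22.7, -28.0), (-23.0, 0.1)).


dx=-45.7, dy=28.1
d^2 = (-45.7)^2 + 28.1^2 = 2878.1
d = sqrt(2878.1) = 53.6479

53.6479


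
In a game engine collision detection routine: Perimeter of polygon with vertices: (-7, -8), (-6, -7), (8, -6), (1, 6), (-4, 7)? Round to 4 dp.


Sides: (-7, -8)->(-6, -7): sqrt(2) = 1.414214, (-6, -7)->(8, -6): sqrt(197) = 14.035669, (8, -6)->(1, 6): sqrt(193) = 13.892444, (1, 6)->(-4, 7): sqrt(26) = 5.09902, (-4, 7)->(-7, -8): sqrt(234) = 15.297059
Sum = 49.738406
Perimeter = 49.7384

49.7384


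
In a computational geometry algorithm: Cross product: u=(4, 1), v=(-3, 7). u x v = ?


u x v = u_x*v_y - u_y*v_x = 4*7 - 1*(-3)
= 28 - (-3) = 31

31


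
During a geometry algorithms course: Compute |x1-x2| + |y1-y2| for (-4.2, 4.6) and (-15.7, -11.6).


|(-4.2)-(-15.7)| + |4.6-(-11.6)| = 11.5 + 16.2 = 27.7

27.7


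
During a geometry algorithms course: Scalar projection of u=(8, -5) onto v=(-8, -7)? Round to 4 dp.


u.v = -29, |v| = sqrt(113) = 10.6301
Scalar projection = u.v / |v| = -29 / sqrt(113) = -2.7281

-2.7281


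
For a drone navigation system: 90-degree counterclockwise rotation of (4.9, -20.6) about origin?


90° CCW: (x,y) -> (-y, x)
(4.9,-20.6) -> (20.6, 4.9)

(20.6, 4.9)


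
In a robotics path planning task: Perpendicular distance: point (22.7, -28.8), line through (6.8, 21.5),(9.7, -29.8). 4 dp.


|cross product| = 669.8
|line direction| = sqrt(2640.1) = 51.3819
Distance = 669.8/sqrt(2640.1) = 13.0357

13.0357


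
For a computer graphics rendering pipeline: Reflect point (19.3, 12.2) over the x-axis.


Reflection over x-axis: (x,y) -> (x,-y)
(19.3, 12.2) -> (19.3, -12.2)

(19.3, -12.2)


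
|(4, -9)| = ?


|u| = sqrt(4^2 + (-9)^2) = sqrt(97) = 9.8489

9.8489


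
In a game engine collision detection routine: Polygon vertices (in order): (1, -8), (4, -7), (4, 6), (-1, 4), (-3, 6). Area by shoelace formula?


Shoelace sum: (1*(-7) - 4*(-8)) + (4*6 - 4*(-7)) + (4*4 - (-1)*6) + ((-1)*6 - (-3)*4) + ((-3)*(-8) - 1*6)
= 123
Area = |123|/2 = 61.5

61.5


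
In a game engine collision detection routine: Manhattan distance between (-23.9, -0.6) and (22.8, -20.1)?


|(-23.9)-22.8| + |(-0.6)-(-20.1)| = 46.7 + 19.5 = 66.2

66.2


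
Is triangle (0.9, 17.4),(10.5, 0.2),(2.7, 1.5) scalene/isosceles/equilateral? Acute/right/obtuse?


Side lengths squared: AB^2=388, BC^2=62.53, CA^2=256.05
Sorted: [62.53, 256.05, 388]
By sides: Scalene, By angles: Obtuse

Scalene, Obtuse


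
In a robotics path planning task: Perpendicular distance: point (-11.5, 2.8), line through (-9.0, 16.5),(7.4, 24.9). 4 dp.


|cross product| = 203.68
|line direction| = sqrt(339.52) = 18.4261
Distance = 203.68/sqrt(339.52) = 11.0539

11.0539


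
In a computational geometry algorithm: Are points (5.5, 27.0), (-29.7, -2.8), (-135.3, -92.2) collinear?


Cross product: ((-29.7)-5.5)*((-92.2)-27) - ((-2.8)-27)*((-135.3)-5.5)
= 0

Yes, collinear


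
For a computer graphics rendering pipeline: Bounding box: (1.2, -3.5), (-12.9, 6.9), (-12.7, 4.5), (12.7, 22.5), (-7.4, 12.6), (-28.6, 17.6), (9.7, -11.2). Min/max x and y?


x range: [-28.6, 12.7]
y range: [-11.2, 22.5]
Bounding box: (-28.6,-11.2) to (12.7,22.5)

(-28.6,-11.2) to (12.7,22.5)


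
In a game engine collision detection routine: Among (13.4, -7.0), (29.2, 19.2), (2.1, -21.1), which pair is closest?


d(P0,P1) = 30.5954, d(P0,P2) = 18.0693, d(P1,P2) = 48.5644
Closest: P0 and P2

Closest pair: (13.4, -7.0) and (2.1, -21.1), distance = 18.0693


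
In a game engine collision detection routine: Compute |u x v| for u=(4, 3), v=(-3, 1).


|u x v| = |4*1 - 3*(-3)|
= |4 - (-9)| = 13

13


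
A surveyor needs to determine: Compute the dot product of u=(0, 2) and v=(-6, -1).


u . v = u_x*v_x + u_y*v_y = 0*(-6) + 2*(-1)
= 0 + (-2) = -2

-2


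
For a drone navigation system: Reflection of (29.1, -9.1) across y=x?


Reflection over y=x: (x,y) -> (y,x)
(29.1, -9.1) -> (-9.1, 29.1)

(-9.1, 29.1)


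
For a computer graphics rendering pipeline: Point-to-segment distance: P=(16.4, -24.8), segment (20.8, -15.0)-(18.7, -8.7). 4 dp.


Project P onto AB: t = 0 (clamped to [0,1])
Closest point on segment: (20.8, -15)
Distance: 10.7424

10.7424


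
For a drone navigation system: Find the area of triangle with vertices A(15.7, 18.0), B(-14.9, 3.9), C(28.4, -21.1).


Area = |x_A(y_B-y_C) + x_B(y_C-y_A) + x_C(y_A-y_B)|/2
= |392.5 + 582.59 + 400.44|/2
= 1375.53/2 = 687.765

687.765


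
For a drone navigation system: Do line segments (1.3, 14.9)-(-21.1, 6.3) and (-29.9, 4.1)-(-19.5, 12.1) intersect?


Cross products: d1=-137.28, d2=-47.52, d3=-26.4, d4=-116.16
d1*d2 < 0 and d3*d4 < 0? no

No, they don't intersect


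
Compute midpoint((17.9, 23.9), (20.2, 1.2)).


M = ((17.9+20.2)/2, (23.9+1.2)/2)
= (19.05, 12.55)

(19.05, 12.55)


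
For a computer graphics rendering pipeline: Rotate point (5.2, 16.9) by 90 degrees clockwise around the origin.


90° CW: (x,y) -> (y, -x)
(5.2,16.9) -> (16.9, -5.2)

(16.9, -5.2)


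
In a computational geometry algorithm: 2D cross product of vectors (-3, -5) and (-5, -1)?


u x v = u_x*v_y - u_y*v_x = (-3)*(-1) - (-5)*(-5)
= 3 - 25 = -22

-22


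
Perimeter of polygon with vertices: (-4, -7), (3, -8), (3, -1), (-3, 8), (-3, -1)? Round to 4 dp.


Sides: (-4, -7)->(3, -8): sqrt(50) = 7.071068, (3, -8)->(3, -1): sqrt(49) = 7, (3, -1)->(-3, 8): sqrt(117) = 10.816654, (-3, 8)->(-3, -1): sqrt(81) = 9, (-3, -1)->(-4, -7): sqrt(37) = 6.082763
Sum = 39.970485
Perimeter = 39.9705

39.9705


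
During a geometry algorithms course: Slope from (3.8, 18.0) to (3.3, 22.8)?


slope = (y2-y1)/(x2-x1) = (22.8-18)/(3.3-3.8) = 4.8/(-0.5) = -9.6

-9.6


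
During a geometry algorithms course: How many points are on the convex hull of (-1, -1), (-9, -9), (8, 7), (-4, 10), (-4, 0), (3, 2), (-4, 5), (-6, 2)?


Convex hull vertices (CCW): (-9, -9), (3, 2), (8, 7), (-4, 10)
Count = 4

4


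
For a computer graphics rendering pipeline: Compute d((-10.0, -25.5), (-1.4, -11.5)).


dx=8.6, dy=14
d^2 = 8.6^2 + 14^2 = 269.96
d = sqrt(269.96) = 16.4305

16.4305


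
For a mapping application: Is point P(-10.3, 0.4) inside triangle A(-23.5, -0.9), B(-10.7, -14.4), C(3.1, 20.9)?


Cross products: AB x AP = 194.84, BC x BP = 190.12, CA x CP = 253.18
All same sign? yes

Yes, inside


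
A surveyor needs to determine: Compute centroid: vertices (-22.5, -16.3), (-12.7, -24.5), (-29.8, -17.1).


Centroid = ((x_A+x_B+x_C)/3, (y_A+y_B+y_C)/3)
= (((-22.5)+(-12.7)+(-29.8))/3, ((-16.3)+(-24.5)+(-17.1))/3)
= (-21.6667, -19.3)

(-21.6667, -19.3)


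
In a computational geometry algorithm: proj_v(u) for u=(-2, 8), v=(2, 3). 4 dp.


u.v = 20, |v| = sqrt(13) = 3.6056
Scalar projection = u.v / |v| = 20 / sqrt(13) = 5.547

5.547


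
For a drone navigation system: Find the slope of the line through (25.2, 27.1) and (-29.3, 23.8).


slope = (y2-y1)/(x2-x1) = (23.8-27.1)/((-29.3)-25.2) = (-3.3)/(-54.5) = 0.0606

0.0606


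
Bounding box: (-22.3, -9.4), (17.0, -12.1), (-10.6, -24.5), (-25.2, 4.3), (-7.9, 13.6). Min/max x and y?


x range: [-25.2, 17]
y range: [-24.5, 13.6]
Bounding box: (-25.2,-24.5) to (17,13.6)

(-25.2,-24.5) to (17,13.6)


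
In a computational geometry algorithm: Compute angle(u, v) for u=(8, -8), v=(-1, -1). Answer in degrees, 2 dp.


u.v = 0, |u| = sqrt(128) = 11.3137, |v| = sqrt(2) = 1.4142
cos(theta) = u.v/(|u||v|) = 0/sqrt(256) = 0
theta = acos(0) = 90 degrees

90 degrees


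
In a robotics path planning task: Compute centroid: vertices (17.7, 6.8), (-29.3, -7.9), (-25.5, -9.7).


Centroid = ((x_A+x_B+x_C)/3, (y_A+y_B+y_C)/3)
= ((17.7+(-29.3)+(-25.5))/3, (6.8+(-7.9)+(-9.7))/3)
= (-12.3667, -3.6)

(-12.3667, -3.6)


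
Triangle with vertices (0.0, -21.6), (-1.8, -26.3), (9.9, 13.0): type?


Side lengths squared: AB^2=25.33, BC^2=1681.38, CA^2=1295.17
Sorted: [25.33, 1295.17, 1681.38]
By sides: Scalene, By angles: Obtuse

Scalene, Obtuse


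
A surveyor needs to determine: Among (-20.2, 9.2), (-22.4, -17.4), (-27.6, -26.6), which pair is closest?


d(P0,P1) = 26.6908, d(P0,P2) = 36.5568, d(P1,P2) = 10.5679
Closest: P1 and P2

Closest pair: (-22.4, -17.4) and (-27.6, -26.6), distance = 10.5679


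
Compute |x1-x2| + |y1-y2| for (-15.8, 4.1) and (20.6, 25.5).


|(-15.8)-20.6| + |4.1-25.5| = 36.4 + 21.4 = 57.8

57.8


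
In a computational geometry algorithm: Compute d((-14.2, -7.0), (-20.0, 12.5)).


dx=-5.8, dy=19.5
d^2 = (-5.8)^2 + 19.5^2 = 413.89
d = sqrt(413.89) = 20.3443

20.3443


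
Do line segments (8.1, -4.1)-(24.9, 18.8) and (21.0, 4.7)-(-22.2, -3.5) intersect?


Cross products: d1=274.38, d2=-577.14, d3=-147.57, d4=703.95
d1*d2 < 0 and d3*d4 < 0? yes

Yes, they intersect


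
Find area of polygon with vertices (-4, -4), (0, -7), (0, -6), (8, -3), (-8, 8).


Shoelace sum: ((-4)*(-7) - 0*(-4)) + (0*(-6) - 0*(-7)) + (0*(-3) - 8*(-6)) + (8*8 - (-8)*(-3)) + ((-8)*(-4) - (-4)*8)
= 180
Area = |180|/2 = 90

90


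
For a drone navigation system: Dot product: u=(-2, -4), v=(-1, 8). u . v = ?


u . v = u_x*v_x + u_y*v_y = (-2)*(-1) + (-4)*8
= 2 + (-32) = -30

-30


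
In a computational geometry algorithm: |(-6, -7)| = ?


|u| = sqrt((-6)^2 + (-7)^2) = sqrt(85) = 9.2195

9.2195


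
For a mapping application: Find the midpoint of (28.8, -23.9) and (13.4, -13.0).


M = ((28.8+13.4)/2, ((-23.9)+(-13))/2)
= (21.1, -18.45)

(21.1, -18.45)


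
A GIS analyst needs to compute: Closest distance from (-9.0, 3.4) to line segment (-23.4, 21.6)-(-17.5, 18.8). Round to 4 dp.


Project P onto AB: t = 1 (clamped to [0,1])
Closest point on segment: (-17.5, 18.8)
Distance: 17.5901

17.5901


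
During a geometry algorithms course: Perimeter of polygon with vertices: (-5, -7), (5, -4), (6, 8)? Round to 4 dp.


Sides: (-5, -7)->(5, -4): sqrt(109) = 10.440307, (5, -4)->(6, 8): sqrt(145) = 12.041595, (6, 8)->(-5, -7): sqrt(346) = 18.601075
Sum = 41.082977
Perimeter = 41.083

41.083


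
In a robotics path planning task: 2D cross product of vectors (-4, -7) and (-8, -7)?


u x v = u_x*v_y - u_y*v_x = (-4)*(-7) - (-7)*(-8)
= 28 - 56 = -28

-28


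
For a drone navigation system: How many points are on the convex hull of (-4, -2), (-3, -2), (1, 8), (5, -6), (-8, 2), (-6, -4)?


Convex hull vertices (CCW): (-8, 2), (-6, -4), (5, -6), (1, 8)
Count = 4

4


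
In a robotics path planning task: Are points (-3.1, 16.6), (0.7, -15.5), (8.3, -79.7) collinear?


Cross product: (0.7-(-3.1))*((-79.7)-16.6) - ((-15.5)-16.6)*(8.3-(-3.1))
= 0

Yes, collinear


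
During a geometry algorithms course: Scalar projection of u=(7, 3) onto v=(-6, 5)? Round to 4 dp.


u.v = -27, |v| = sqrt(61) = 7.8102
Scalar projection = u.v / |v| = -27 / sqrt(61) = -3.457

-3.457


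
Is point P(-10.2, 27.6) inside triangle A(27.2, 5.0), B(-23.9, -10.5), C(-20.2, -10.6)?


Cross products: AB x AP = -1734.56, BC x BP = 142.34, CA x CP = 1654.68
All same sign? no

No, outside


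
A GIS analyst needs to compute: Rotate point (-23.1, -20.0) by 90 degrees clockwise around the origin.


90° CW: (x,y) -> (y, -x)
(-23.1,-20) -> (-20, 23.1)

(-20, 23.1)


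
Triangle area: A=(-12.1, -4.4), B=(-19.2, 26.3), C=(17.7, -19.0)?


Area = |x_A(y_B-y_C) + x_B(y_C-y_A) + x_C(y_A-y_B)|/2
= |(-548.13) + 280.32 + (-543.39)|/2
= 811.2/2 = 405.6

405.6


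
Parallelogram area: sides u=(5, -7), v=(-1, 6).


|u x v| = |5*6 - (-7)*(-1)|
= |30 - 7| = 23

23


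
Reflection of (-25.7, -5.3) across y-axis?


Reflection over y-axis: (x,y) -> (-x,y)
(-25.7, -5.3) -> (25.7, -5.3)

(25.7, -5.3)


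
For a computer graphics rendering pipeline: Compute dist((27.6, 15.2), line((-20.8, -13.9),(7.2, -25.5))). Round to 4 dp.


|cross product| = 1376.24
|line direction| = sqrt(918.56) = 30.3078
Distance = 1376.24/sqrt(918.56) = 45.4088

45.4088


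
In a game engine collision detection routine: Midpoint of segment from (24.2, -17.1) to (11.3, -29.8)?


M = ((24.2+11.3)/2, ((-17.1)+(-29.8))/2)
= (17.75, -23.45)

(17.75, -23.45)


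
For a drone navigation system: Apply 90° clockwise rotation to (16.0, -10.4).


90° CW: (x,y) -> (y, -x)
(16,-10.4) -> (-10.4, -16)

(-10.4, -16)


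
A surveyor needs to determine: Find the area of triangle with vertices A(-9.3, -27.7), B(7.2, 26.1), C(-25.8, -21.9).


Area = |x_A(y_B-y_C) + x_B(y_C-y_A) + x_C(y_A-y_B)|/2
= |(-446.4) + 41.76 + 1388.04|/2
= 983.4/2 = 491.7

491.7


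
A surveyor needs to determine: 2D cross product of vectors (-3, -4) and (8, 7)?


u x v = u_x*v_y - u_y*v_x = (-3)*7 - (-4)*8
= (-21) - (-32) = 11

11


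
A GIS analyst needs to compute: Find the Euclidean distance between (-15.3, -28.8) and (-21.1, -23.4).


dx=-5.8, dy=5.4
d^2 = (-5.8)^2 + 5.4^2 = 62.8
d = sqrt(62.8) = 7.9246

7.9246


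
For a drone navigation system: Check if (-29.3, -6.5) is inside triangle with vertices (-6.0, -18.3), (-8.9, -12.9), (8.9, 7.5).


Cross products: AB x AP = 91.6, BC x BP = 530.08, CA x CP = -776.96
All same sign? no

No, outside


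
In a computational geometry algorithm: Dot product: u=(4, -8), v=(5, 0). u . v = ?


u . v = u_x*v_x + u_y*v_y = 4*5 + (-8)*0
= 20 + 0 = 20

20


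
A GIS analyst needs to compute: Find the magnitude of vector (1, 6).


|u| = sqrt(1^2 + 6^2) = sqrt(37) = 6.0828

6.0828


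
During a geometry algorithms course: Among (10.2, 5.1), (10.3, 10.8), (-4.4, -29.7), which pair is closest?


d(P0,P1) = 5.7009, d(P0,P2) = 37.7386, d(P1,P2) = 43.0853
Closest: P0 and P1

Closest pair: (10.2, 5.1) and (10.3, 10.8), distance = 5.7009


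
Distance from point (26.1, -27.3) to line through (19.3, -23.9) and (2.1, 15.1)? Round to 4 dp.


|cross product| = 206.72
|line direction| = sqrt(1816.84) = 42.6244
Distance = 206.72/sqrt(1816.84) = 4.8498

4.8498


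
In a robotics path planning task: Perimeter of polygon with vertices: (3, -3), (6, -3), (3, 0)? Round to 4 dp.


Sides: (3, -3)->(6, -3): sqrt(9) = 3, (6, -3)->(3, 0): sqrt(18) = 4.242641, (3, 0)->(3, -3): sqrt(9) = 3
Sum = 10.242641
Perimeter = 10.2426

10.2426


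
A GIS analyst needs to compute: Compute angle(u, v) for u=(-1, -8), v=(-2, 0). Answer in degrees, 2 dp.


u.v = 2, |u| = sqrt(65) = 8.0623, |v| = sqrt(4) = 2
cos(theta) = u.v/(|u||v|) = 2/sqrt(260) = 0.124035
theta = acos(0.124035) = 82.87 degrees

82.87 degrees


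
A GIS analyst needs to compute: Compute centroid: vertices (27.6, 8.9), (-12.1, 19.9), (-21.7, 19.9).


Centroid = ((x_A+x_B+x_C)/3, (y_A+y_B+y_C)/3)
= ((27.6+(-12.1)+(-21.7))/3, (8.9+19.9+19.9)/3)
= (-2.0667, 16.2333)

(-2.0667, 16.2333)


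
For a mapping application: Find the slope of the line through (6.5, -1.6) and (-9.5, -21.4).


slope = (y2-y1)/(x2-x1) = ((-21.4)-(-1.6))/((-9.5)-6.5) = (-19.8)/(-16) = 1.2375

1.2375


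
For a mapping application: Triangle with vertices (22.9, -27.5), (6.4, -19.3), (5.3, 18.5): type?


Side lengths squared: AB^2=339.49, BC^2=1430.05, CA^2=2425.76
Sorted: [339.49, 1430.05, 2425.76]
By sides: Scalene, By angles: Obtuse

Scalene, Obtuse


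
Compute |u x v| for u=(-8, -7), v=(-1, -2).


|u x v| = |(-8)*(-2) - (-7)*(-1)|
= |16 - 7| = 9

9


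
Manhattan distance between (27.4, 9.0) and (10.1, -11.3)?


|27.4-10.1| + |9-(-11.3)| = 17.3 + 20.3 = 37.6

37.6


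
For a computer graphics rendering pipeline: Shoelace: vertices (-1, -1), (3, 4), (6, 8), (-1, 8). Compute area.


Shoelace sum: ((-1)*4 - 3*(-1)) + (3*8 - 6*4) + (6*8 - (-1)*8) + ((-1)*(-1) - (-1)*8)
= 64
Area = |64|/2 = 32

32


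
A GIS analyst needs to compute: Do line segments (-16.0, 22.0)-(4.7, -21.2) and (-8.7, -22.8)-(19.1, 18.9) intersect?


Cross products: d1=1549.85, d2=-514.3, d3=-612, d4=1452.15
d1*d2 < 0 and d3*d4 < 0? yes

Yes, they intersect


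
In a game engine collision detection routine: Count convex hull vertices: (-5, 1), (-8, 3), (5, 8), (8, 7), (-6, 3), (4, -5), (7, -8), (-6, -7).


Convex hull vertices (CCW): (-8, 3), (-6, -7), (7, -8), (8, 7), (5, 8)
Count = 5

5


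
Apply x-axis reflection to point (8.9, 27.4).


Reflection over x-axis: (x,y) -> (x,-y)
(8.9, 27.4) -> (8.9, -27.4)

(8.9, -27.4)


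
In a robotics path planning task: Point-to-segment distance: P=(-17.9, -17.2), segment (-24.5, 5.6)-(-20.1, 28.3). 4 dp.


Project P onto AB: t = 0 (clamped to [0,1])
Closest point on segment: (-24.5, 5.6)
Distance: 23.736

23.736


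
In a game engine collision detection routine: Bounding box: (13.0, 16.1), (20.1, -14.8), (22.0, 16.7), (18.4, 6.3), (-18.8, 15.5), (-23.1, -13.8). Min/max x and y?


x range: [-23.1, 22]
y range: [-14.8, 16.7]
Bounding box: (-23.1,-14.8) to (22,16.7)

(-23.1,-14.8) to (22,16.7)


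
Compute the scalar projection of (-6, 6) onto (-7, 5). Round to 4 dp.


u.v = 72, |v| = sqrt(74) = 8.6023
Scalar projection = u.v / |v| = 72 / sqrt(74) = 8.3698

8.3698


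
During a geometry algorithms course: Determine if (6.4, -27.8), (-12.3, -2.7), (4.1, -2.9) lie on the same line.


Cross product: ((-12.3)-6.4)*((-2.9)-(-27.8)) - ((-2.7)-(-27.8))*(4.1-6.4)
= -407.9

No, not collinear


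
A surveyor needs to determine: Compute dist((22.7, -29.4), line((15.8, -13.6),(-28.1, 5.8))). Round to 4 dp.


|cross product| = 559.76
|line direction| = sqrt(2303.57) = 47.9955
Distance = 559.76/sqrt(2303.57) = 11.6628

11.6628


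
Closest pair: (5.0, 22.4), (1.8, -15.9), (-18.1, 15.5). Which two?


d(P0,P1) = 38.4334, d(P0,P2) = 24.1085, d(P1,P2) = 37.1749
Closest: P0 and P2

Closest pair: (5.0, 22.4) and (-18.1, 15.5), distance = 24.1085


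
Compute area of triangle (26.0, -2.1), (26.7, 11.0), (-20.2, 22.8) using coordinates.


Area = |x_A(y_B-y_C) + x_B(y_C-y_A) + x_C(y_A-y_B)|/2
= |(-306.8) + 664.83 + 264.62|/2
= 622.65/2 = 311.325

311.325


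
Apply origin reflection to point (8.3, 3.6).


Reflection over origin: (x,y) -> (-x,-y)
(8.3, 3.6) -> (-8.3, -3.6)

(-8.3, -3.6)


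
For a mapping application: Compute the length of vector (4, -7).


|u| = sqrt(4^2 + (-7)^2) = sqrt(65) = 8.0623

8.0623


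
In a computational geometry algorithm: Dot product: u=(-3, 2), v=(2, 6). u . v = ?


u . v = u_x*v_x + u_y*v_y = (-3)*2 + 2*6
= (-6) + 12 = 6

6


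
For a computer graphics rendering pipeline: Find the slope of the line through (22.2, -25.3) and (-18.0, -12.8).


slope = (y2-y1)/(x2-x1) = ((-12.8)-(-25.3))/((-18)-22.2) = 12.5/(-40.2) = -0.3109

-0.3109


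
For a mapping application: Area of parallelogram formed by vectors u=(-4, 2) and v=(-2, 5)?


|u x v| = |(-4)*5 - 2*(-2)|
= |(-20) - (-4)| = 16

16


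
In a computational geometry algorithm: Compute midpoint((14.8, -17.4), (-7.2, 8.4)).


M = ((14.8+(-7.2))/2, ((-17.4)+8.4)/2)
= (3.8, -4.5)

(3.8, -4.5)


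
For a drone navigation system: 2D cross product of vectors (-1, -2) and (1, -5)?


u x v = u_x*v_y - u_y*v_x = (-1)*(-5) - (-2)*1
= 5 - (-2) = 7

7


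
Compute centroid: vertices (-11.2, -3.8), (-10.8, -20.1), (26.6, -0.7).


Centroid = ((x_A+x_B+x_C)/3, (y_A+y_B+y_C)/3)
= (((-11.2)+(-10.8)+26.6)/3, ((-3.8)+(-20.1)+(-0.7))/3)
= (1.5333, -8.2)

(1.5333, -8.2)


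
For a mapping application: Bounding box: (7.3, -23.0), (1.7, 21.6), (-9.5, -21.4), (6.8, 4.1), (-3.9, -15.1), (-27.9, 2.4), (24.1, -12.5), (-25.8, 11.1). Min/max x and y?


x range: [-27.9, 24.1]
y range: [-23, 21.6]
Bounding box: (-27.9,-23) to (24.1,21.6)

(-27.9,-23) to (24.1,21.6)


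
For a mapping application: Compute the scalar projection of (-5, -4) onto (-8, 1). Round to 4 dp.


u.v = 36, |v| = sqrt(65) = 8.0623
Scalar projection = u.v / |v| = 36 / sqrt(65) = 4.4653

4.4653


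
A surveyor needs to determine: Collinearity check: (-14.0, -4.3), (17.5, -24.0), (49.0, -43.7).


Cross product: (17.5-(-14))*((-43.7)-(-4.3)) - ((-24)-(-4.3))*(49-(-14))
= 0

Yes, collinear


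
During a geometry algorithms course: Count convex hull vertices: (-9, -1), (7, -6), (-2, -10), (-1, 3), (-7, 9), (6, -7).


Convex hull vertices (CCW): (-9, -1), (-2, -10), (6, -7), (7, -6), (-1, 3), (-7, 9)
Count = 6

6


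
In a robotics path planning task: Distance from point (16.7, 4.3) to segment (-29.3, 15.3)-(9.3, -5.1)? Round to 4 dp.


Project P onto AB: t = 1 (clamped to [0,1])
Closest point on segment: (9.3, -5.1)
Distance: 11.9633

11.9633


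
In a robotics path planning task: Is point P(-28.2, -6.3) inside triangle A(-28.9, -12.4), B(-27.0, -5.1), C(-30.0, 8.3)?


Cross products: AB x AP = 6.48, BC x BP = 19.68, CA x CP = 21.2
All same sign? yes

Yes, inside


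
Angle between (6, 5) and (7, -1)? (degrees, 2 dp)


u.v = 37, |u| = sqrt(61) = 7.8102, |v| = sqrt(50) = 7.0711
cos(theta) = u.v/(|u||v|) = 37/sqrt(3050) = 0.669965
theta = acos(0.669965) = 47.94 degrees

47.94 degrees


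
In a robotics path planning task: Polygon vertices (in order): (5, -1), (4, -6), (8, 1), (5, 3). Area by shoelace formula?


Shoelace sum: (5*(-6) - 4*(-1)) + (4*1 - 8*(-6)) + (8*3 - 5*1) + (5*(-1) - 5*3)
= 25
Area = |25|/2 = 12.5

12.5


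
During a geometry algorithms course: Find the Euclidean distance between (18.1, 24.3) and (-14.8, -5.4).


dx=-32.9, dy=-29.7
d^2 = (-32.9)^2 + (-29.7)^2 = 1964.5
d = sqrt(1964.5) = 44.3227

44.3227


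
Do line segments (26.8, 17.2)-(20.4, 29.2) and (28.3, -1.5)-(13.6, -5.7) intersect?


Cross products: d1=-281.19, d2=-484.47, d3=101.68, d4=304.96
d1*d2 < 0 and d3*d4 < 0? no

No, they don't intersect


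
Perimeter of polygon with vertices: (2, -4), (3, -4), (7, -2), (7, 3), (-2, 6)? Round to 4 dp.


Sides: (2, -4)->(3, -4): sqrt(1) = 1, (3, -4)->(7, -2): sqrt(20) = 4.472136, (7, -2)->(7, 3): sqrt(25) = 5, (7, 3)->(-2, 6): sqrt(90) = 9.486833, (-2, 6)->(2, -4): sqrt(116) = 10.77033
Sum = 30.729299
Perimeter = 30.7293

30.7293


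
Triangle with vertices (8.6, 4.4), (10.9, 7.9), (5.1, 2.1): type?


Side lengths squared: AB^2=17.54, BC^2=67.28, CA^2=17.54
Sorted: [17.54, 17.54, 67.28]
By sides: Isosceles, By angles: Obtuse

Isosceles, Obtuse


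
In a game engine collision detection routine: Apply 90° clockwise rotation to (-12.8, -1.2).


90° CW: (x,y) -> (y, -x)
(-12.8,-1.2) -> (-1.2, 12.8)

(-1.2, 12.8)


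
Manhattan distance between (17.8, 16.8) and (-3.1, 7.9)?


|17.8-(-3.1)| + |16.8-7.9| = 20.9 + 8.9 = 29.8

29.8


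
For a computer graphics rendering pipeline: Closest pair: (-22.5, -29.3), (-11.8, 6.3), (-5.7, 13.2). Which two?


d(P0,P1) = 37.1732, d(P0,P2) = 45.7, d(P1,P2) = 9.2098
Closest: P1 and P2

Closest pair: (-11.8, 6.3) and (-5.7, 13.2), distance = 9.2098


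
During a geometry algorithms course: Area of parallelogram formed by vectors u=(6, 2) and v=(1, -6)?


|u x v| = |6*(-6) - 2*1|
= |(-36) - 2| = 38

38


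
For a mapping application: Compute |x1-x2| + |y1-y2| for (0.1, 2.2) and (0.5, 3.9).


|0.1-0.5| + |2.2-3.9| = 0.4 + 1.7 = 2.1

2.1


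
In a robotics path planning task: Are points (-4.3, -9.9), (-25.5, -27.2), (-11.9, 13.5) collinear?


Cross product: ((-25.5)-(-4.3))*(13.5-(-9.9)) - ((-27.2)-(-9.9))*((-11.9)-(-4.3))
= -627.56

No, not collinear


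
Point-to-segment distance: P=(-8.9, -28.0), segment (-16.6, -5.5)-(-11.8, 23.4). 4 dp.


Project P onto AB: t = 0 (clamped to [0,1])
Closest point on segment: (-16.6, -5.5)
Distance: 23.7811

23.7811


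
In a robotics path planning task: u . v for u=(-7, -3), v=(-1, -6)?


u . v = u_x*v_x + u_y*v_y = (-7)*(-1) + (-3)*(-6)
= 7 + 18 = 25

25


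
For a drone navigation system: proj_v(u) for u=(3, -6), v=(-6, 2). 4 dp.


u.v = -30, |v| = sqrt(40) = 6.3246
Scalar projection = u.v / |v| = -30 / sqrt(40) = -4.7434

-4.7434


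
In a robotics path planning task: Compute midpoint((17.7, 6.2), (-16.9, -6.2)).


M = ((17.7+(-16.9))/2, (6.2+(-6.2))/2)
= (0.4, 0)

(0.4, 0)


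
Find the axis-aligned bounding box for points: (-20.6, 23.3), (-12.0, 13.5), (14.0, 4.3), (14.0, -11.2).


x range: [-20.6, 14]
y range: [-11.2, 23.3]
Bounding box: (-20.6,-11.2) to (14,23.3)

(-20.6,-11.2) to (14,23.3)


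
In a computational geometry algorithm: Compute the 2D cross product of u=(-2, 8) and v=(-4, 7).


u x v = u_x*v_y - u_y*v_x = (-2)*7 - 8*(-4)
= (-14) - (-32) = 18

18


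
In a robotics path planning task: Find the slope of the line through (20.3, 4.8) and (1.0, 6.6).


slope = (y2-y1)/(x2-x1) = (6.6-4.8)/(1-20.3) = 1.8/(-19.3) = -0.0933

-0.0933


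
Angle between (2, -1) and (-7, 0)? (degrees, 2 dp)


u.v = -14, |u| = sqrt(5) = 2.2361, |v| = sqrt(49) = 7
cos(theta) = u.v/(|u||v|) = -14/sqrt(245) = -0.894427
theta = acos(-0.894427) = 153.43 degrees

153.43 degrees


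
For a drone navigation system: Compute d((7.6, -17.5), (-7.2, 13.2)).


dx=-14.8, dy=30.7
d^2 = (-14.8)^2 + 30.7^2 = 1161.53
d = sqrt(1161.53) = 34.0812

34.0812


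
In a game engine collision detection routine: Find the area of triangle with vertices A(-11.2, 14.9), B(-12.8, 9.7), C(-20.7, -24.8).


Area = |x_A(y_B-y_C) + x_B(y_C-y_A) + x_C(y_A-y_B)|/2
= |(-386.4) + 508.16 + (-107.64)|/2
= 14.12/2 = 7.06

7.06


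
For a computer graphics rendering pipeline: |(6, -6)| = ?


|u| = sqrt(6^2 + (-6)^2) = sqrt(72) = 8.4853

8.4853


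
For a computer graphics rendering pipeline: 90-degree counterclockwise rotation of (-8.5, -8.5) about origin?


90° CCW: (x,y) -> (-y, x)
(-8.5,-8.5) -> (8.5, -8.5)

(8.5, -8.5)


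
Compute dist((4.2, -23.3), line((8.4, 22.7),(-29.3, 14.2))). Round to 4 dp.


|cross product| = 1698.5
|line direction| = sqrt(1493.54) = 38.6463
Distance = 1698.5/sqrt(1493.54) = 43.9498

43.9498


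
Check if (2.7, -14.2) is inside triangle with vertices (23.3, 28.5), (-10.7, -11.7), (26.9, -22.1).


Cross products: AB x AP = 623.68, BC x BP = 45.36, CA x CP = 1196.08
All same sign? yes

Yes, inside


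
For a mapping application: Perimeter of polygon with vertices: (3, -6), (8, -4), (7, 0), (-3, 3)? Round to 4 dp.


Sides: (3, -6)->(8, -4): sqrt(29) = 5.385165, (8, -4)->(7, 0): sqrt(17) = 4.123106, (7, 0)->(-3, 3): sqrt(109) = 10.440307, (-3, 3)->(3, -6): sqrt(117) = 10.816654
Sum = 30.765232
Perimeter = 30.7652

30.7652


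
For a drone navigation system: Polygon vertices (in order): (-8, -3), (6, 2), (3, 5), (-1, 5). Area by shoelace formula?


Shoelace sum: ((-8)*2 - 6*(-3)) + (6*5 - 3*2) + (3*5 - (-1)*5) + ((-1)*(-3) - (-8)*5)
= 89
Area = |89|/2 = 44.5

44.5


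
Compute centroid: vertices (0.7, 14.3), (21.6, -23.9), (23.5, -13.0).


Centroid = ((x_A+x_B+x_C)/3, (y_A+y_B+y_C)/3)
= ((0.7+21.6+23.5)/3, (14.3+(-23.9)+(-13))/3)
= (15.2667, -7.5333)

(15.2667, -7.5333)


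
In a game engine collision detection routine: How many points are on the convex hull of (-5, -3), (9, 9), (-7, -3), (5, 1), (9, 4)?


Convex hull vertices (CCW): (-7, -3), (-5, -3), (5, 1), (9, 4), (9, 9)
Count = 5

5


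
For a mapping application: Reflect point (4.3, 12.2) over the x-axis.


Reflection over x-axis: (x,y) -> (x,-y)
(4.3, 12.2) -> (4.3, -12.2)

(4.3, -12.2)


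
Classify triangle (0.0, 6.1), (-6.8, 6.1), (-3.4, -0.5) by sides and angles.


Side lengths squared: AB^2=46.24, BC^2=55.12, CA^2=55.12
Sorted: [46.24, 55.12, 55.12]
By sides: Isosceles, By angles: Acute

Isosceles, Acute


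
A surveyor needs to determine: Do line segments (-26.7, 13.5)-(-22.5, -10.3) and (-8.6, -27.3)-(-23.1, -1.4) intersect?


Cross products: d1=-122.81, d2=113.51, d3=259.42, d4=23.1
d1*d2 < 0 and d3*d4 < 0? no

No, they don't intersect


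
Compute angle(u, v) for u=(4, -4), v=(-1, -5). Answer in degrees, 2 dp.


u.v = 16, |u| = sqrt(32) = 5.6569, |v| = sqrt(26) = 5.099
cos(theta) = u.v/(|u||v|) = 16/sqrt(832) = 0.5547
theta = acos(0.5547) = 56.31 degrees

56.31 degrees


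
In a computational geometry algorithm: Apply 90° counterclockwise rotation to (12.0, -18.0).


90° CCW: (x,y) -> (-y, x)
(12,-18) -> (18, 12)

(18, 12)


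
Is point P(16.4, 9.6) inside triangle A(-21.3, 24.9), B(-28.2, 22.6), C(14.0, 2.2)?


Cross products: AB x AP = 192.28, BC x BP = 361.24, CA x CP = -315.7
All same sign? no

No, outside


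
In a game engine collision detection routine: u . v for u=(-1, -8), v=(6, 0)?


u . v = u_x*v_x + u_y*v_y = (-1)*6 + (-8)*0
= (-6) + 0 = -6

-6


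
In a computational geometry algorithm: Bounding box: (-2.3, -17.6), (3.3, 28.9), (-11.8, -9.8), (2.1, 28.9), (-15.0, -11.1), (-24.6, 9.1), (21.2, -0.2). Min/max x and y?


x range: [-24.6, 21.2]
y range: [-17.6, 28.9]
Bounding box: (-24.6,-17.6) to (21.2,28.9)

(-24.6,-17.6) to (21.2,28.9)


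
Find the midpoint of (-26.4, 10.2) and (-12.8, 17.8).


M = (((-26.4)+(-12.8))/2, (10.2+17.8)/2)
= (-19.6, 14)

(-19.6, 14)


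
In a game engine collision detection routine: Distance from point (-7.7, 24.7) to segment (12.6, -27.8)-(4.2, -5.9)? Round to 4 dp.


Project P onto AB: t = 1 (clamped to [0,1])
Closest point on segment: (4.2, -5.9)
Distance: 32.8325

32.8325


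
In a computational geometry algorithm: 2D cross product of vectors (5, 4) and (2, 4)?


u x v = u_x*v_y - u_y*v_x = 5*4 - 4*2
= 20 - 8 = 12

12


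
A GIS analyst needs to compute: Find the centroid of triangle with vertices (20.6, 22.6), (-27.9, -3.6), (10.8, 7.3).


Centroid = ((x_A+x_B+x_C)/3, (y_A+y_B+y_C)/3)
= ((20.6+(-27.9)+10.8)/3, (22.6+(-3.6)+7.3)/3)
= (1.1667, 8.7667)

(1.1667, 8.7667)


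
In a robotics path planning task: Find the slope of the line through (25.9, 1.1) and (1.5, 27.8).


slope = (y2-y1)/(x2-x1) = (27.8-1.1)/(1.5-25.9) = 26.7/(-24.4) = -1.0943

-1.0943


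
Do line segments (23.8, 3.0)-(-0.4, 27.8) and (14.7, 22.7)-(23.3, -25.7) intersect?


Cross products: d1=271.02, d2=-686.98, d3=-251.06, d4=706.94
d1*d2 < 0 and d3*d4 < 0? yes

Yes, they intersect


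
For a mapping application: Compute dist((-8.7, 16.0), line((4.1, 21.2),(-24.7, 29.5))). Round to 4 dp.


|cross product| = 256
|line direction| = sqrt(898.33) = 29.9722
Distance = 256/sqrt(898.33) = 8.5413

8.5413


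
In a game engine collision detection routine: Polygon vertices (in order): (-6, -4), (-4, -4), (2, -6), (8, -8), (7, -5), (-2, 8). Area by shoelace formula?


Shoelace sum: ((-6)*(-4) - (-4)*(-4)) + ((-4)*(-6) - 2*(-4)) + (2*(-8) - 8*(-6)) + (8*(-5) - 7*(-8)) + (7*8 - (-2)*(-5)) + ((-2)*(-4) - (-6)*8)
= 190
Area = |190|/2 = 95

95


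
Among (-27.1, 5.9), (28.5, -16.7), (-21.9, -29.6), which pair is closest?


d(P0,P1) = 60.0177, d(P0,P2) = 35.8788, d(P1,P2) = 52.0247
Closest: P0 and P2

Closest pair: (-27.1, 5.9) and (-21.9, -29.6), distance = 35.8788
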